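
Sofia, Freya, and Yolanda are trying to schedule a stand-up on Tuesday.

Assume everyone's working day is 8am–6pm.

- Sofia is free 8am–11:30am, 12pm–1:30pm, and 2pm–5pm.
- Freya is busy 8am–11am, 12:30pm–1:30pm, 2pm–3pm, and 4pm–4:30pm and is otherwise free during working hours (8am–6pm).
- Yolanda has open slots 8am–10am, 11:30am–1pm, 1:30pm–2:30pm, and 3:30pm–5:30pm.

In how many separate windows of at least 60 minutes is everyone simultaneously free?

Freya free within 08:00–18:00: 11:00–12:30, 13:30–14:00, 15:00–16:00, 16:30–18:00.
Sofia ∩ Freya: 11:00–11:30, 12:00–12:30, 15:00–16:00, 16:30–17:00.
Sofia ∩ Freya ∩ Yolanda: 12:00–12:30, 15:30–16:00, 16:30–17:00.
Windows ≥ 60 min: (none).
That's 0 windows.

0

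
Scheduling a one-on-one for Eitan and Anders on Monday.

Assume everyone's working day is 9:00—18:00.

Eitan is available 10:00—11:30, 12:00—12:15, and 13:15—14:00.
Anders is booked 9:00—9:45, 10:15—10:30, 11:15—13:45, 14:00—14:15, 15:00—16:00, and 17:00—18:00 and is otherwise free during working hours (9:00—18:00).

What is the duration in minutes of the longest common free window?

45 minutes

Anders free within 09:00–18:00: 09:45–10:15, 10:30–11:15, 13:45–14:00, 14:15–15:00, 16:00–17:00.
Eitan ∩ Anders: 10:00–10:15, 10:30–11:15, 13:45–14:00.
Common window lengths: 15, 45, 15 min; longest is 45.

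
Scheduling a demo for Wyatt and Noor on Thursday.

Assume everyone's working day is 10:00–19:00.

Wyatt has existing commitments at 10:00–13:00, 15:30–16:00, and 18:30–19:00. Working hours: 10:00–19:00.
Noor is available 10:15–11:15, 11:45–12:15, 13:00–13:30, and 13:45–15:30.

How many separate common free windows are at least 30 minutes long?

Wyatt free within 10:00–19:00: 13:00–15:30, 16:00–18:30.
Wyatt ∩ Noor: 13:00–13:30, 13:45–15:30.
Windows ≥ 30 min: 13:00–13:30, 13:45–15:30.
That's 2 windows.

2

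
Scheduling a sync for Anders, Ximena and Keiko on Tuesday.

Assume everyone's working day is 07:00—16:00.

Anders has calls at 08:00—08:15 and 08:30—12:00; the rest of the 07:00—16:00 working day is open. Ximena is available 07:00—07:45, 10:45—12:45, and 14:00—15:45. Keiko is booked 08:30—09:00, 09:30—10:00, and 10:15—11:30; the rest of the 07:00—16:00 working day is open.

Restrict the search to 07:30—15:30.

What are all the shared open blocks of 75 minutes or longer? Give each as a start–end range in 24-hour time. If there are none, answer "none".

Anders free within 07:00–16:00: 07:00–08:00, 08:15–08:30, 12:00–16:00.
Keiko free within 07:00–16:00: 07:00–08:30, 09:00–09:30, 10:00–10:15, 11:30–16:00.
Anders ∩ Ximena: 07:00–07:45, 12:00–12:45, 14:00–15:45.
Anders ∩ Ximena ∩ Keiko: 07:00–07:45, 12:00–12:45, 14:00–15:45.
Restricted to 07:30–15:30: 07:30–07:45, 12:00–12:45, 14:00–15:30.
Windows ≥ 75 min: 14:00–15:30.

14:00–15:30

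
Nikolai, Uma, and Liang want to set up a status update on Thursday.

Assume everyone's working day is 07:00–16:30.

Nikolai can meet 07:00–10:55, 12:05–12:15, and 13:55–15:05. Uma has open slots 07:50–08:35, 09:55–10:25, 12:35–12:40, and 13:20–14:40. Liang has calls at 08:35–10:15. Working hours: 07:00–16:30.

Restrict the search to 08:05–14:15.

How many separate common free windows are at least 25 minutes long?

Liang free within 07:00–16:30: 07:00–08:35, 10:15–16:30.
Nikolai ∩ Uma: 07:50–08:35, 09:55–10:25, 13:55–14:40.
Nikolai ∩ Uma ∩ Liang: 07:50–08:35, 10:15–10:25, 13:55–14:40.
Restricted to 08:05–14:15: 08:05–08:35, 10:15–10:25, 13:55–14:15.
Windows ≥ 25 min: 08:05–08:35.
That's 1 window.

1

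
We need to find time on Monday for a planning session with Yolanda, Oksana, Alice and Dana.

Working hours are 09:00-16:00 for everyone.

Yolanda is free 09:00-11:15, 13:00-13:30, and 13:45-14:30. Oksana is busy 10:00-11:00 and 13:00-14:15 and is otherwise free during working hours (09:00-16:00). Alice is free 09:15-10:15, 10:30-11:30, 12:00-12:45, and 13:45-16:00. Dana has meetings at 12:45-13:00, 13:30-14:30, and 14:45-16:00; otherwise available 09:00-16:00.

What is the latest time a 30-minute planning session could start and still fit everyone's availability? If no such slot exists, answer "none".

Oksana free within 09:00–16:00: 09:00–10:00, 11:00–13:00, 14:15–16:00.
Dana free within 09:00–16:00: 09:00–12:45, 13:00–13:30, 14:30–14:45.
Yolanda ∩ Oksana: 09:00–10:00, 11:00–11:15, 14:15–14:30.
Yolanda ∩ Oksana ∩ Alice: 09:15–10:00, 11:00–11:15, 14:15–14:30.
Yolanda ∩ Oksana ∩ Alice ∩ Dana: 09:15–10:00, 11:00–11:15.
Windows ≥ 30 min: 09:15–10:00.
Latest start in the last window 09:15–10:00 is 10:00 − 30 min = 09:30.

09:30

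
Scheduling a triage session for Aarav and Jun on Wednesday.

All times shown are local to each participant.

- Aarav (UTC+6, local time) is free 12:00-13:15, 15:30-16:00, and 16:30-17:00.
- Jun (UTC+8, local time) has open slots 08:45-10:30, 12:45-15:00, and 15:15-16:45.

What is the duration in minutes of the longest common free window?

Aarav → UTC: 06:00–07:15, 09:30–10:00, 10:30–11:00.
Jun → UTC: 00:45–02:30, 04:45–07:00, 07:15–08:45.
Aarav ∩ Jun: 06:00–07:00.
Single common window of 60 minutes.

60 minutes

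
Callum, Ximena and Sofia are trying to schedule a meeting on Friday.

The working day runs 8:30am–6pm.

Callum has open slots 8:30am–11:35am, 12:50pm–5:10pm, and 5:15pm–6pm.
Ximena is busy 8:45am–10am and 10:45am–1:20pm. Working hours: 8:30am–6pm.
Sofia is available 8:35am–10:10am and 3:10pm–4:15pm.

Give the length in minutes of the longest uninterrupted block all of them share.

65 minutes

Ximena free within 08:30–18:00: 08:30–08:45, 10:00–10:45, 13:20–18:00.
Callum ∩ Ximena: 08:30–08:45, 10:00–10:45, 13:20–17:10, 17:15–18:00.
Callum ∩ Ximena ∩ Sofia: 08:35–08:45, 10:00–10:10, 15:10–16:15.
Common window lengths: 10, 10, 65 min; longest is 65.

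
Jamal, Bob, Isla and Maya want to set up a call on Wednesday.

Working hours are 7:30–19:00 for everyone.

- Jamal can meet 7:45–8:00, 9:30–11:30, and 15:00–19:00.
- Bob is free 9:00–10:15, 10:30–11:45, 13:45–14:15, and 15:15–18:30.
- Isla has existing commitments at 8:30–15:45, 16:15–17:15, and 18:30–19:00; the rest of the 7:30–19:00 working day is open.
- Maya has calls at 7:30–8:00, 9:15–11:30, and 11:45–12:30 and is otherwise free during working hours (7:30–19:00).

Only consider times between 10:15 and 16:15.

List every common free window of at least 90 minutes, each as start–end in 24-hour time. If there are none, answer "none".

none

Isla free within 07:30–19:00: 07:30–08:30, 15:45–16:15, 17:15–18:30.
Maya free within 07:30–19:00: 08:00–09:15, 11:30–11:45, 12:30–19:00.
Jamal ∩ Bob: 09:30–10:15, 10:30–11:30, 15:15–18:30.
Jamal ∩ Bob ∩ Isla: 15:45–16:15, 17:15–18:30.
Jamal ∩ Bob ∩ Isla ∩ Maya: 15:45–16:15, 17:15–18:30.
Restricted to 10:15–16:15: 15:45–16:15.
Windows ≥ 90 min: (none).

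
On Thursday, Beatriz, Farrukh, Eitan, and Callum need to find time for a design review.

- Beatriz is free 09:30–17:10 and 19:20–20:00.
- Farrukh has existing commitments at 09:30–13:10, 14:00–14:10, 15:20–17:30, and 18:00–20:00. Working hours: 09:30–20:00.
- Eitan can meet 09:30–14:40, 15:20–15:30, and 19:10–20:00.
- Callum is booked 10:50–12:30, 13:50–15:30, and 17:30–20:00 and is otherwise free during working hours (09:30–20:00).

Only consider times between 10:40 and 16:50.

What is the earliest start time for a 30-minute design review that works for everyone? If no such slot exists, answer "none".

Farrukh free within 09:30–20:00: 13:10–14:00, 14:10–15:20, 17:30–18:00.
Callum free within 09:30–20:00: 09:30–10:50, 12:30–13:50, 15:30–17:30.
Beatriz ∩ Farrukh: 13:10–14:00, 14:10–15:20.
Beatriz ∩ Farrukh ∩ Eitan: 13:10–14:00, 14:10–14:40.
Beatriz ∩ Farrukh ∩ Eitan ∩ Callum: 13:10–13:50.
Restricted to 10:40–16:50: 13:10–13:50.
Windows ≥ 30 min: 13:10–13:50.
Earliest such window starts at 13:10.

13:10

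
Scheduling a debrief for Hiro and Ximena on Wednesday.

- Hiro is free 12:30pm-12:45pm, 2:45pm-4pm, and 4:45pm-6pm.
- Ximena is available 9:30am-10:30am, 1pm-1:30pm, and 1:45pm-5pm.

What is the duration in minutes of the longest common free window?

Hiro ∩ Ximena: 14:45–16:00, 16:45–17:00.
Common window lengths: 75, 15 min; longest is 75.

75 minutes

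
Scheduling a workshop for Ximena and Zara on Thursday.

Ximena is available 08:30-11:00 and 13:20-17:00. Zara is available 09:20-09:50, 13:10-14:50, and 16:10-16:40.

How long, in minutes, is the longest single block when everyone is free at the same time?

Ximena ∩ Zara: 09:20–09:50, 13:20–14:50, 16:10–16:40.
Common window lengths: 30, 90, 30 min; longest is 90.

90 minutes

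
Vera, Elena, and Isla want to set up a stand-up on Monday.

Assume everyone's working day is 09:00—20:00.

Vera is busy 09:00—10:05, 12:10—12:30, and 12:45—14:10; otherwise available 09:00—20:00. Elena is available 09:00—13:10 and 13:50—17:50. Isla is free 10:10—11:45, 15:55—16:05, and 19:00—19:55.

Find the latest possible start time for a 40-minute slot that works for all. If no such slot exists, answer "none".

11:05

Vera free within 09:00–20:00: 10:05–12:10, 12:30–12:45, 14:10–20:00.
Vera ∩ Elena: 10:05–12:10, 12:30–12:45, 14:10–17:50.
Vera ∩ Elena ∩ Isla: 10:10–11:45, 15:55–16:05.
Windows ≥ 40 min: 10:10–11:45.
Latest start in the last window 10:10–11:45 is 11:45 − 40 min = 11:05.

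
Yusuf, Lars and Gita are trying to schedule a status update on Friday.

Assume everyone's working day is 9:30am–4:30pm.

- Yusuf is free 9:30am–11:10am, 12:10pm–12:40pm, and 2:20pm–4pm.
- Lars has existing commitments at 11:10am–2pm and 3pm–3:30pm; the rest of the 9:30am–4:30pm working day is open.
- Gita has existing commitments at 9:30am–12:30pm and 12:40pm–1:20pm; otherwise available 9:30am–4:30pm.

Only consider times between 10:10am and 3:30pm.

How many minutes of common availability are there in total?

Lars free within 09:30–16:30: 09:30–11:10, 14:00–15:00, 15:30–16:30.
Gita free within 09:30–16:30: 12:30–12:40, 13:20–16:30.
Yusuf ∩ Lars: 09:30–11:10, 14:20–15:00, 15:30–16:00.
Yusuf ∩ Lars ∩ Gita: 14:20–15:00, 15:30–16:00.
Restricted to 10:10–15:30: 14:20–15:00.
Total common minutes: 40.

40 minutes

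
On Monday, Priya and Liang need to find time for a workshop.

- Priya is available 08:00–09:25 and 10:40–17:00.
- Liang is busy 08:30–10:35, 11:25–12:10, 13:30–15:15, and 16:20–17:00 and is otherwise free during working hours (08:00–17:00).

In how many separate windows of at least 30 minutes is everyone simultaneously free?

Liang free within 08:00–17:00: 08:00–08:30, 10:35–11:25, 12:10–13:30, 15:15–16:20.
Priya ∩ Liang: 08:00–08:30, 10:40–11:25, 12:10–13:30, 15:15–16:20.
Windows ≥ 30 min: 08:00–08:30, 10:40–11:25, 12:10–13:30, 15:15–16:20.
That's 4 windows.

4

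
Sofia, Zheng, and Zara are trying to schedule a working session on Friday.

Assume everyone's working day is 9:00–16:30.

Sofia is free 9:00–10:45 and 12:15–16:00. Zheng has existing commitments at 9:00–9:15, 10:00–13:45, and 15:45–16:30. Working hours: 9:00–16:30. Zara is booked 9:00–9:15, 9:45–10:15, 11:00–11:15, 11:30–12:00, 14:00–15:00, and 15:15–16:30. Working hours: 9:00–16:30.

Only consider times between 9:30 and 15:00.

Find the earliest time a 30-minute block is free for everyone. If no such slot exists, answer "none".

none

Zheng free within 09:00–16:30: 09:15–10:00, 13:45–15:45.
Zara free within 09:00–16:30: 09:15–09:45, 10:15–11:00, 11:15–11:30, 12:00–14:00, 15:00–15:15.
Sofia ∩ Zheng: 09:15–10:00, 13:45–15:45.
Sofia ∩ Zheng ∩ Zara: 09:15–09:45, 13:45–14:00, 15:00–15:15.
Restricted to 09:30–15:00: 09:30–09:45, 13:45–14:00.
Windows ≥ 30 min: (none).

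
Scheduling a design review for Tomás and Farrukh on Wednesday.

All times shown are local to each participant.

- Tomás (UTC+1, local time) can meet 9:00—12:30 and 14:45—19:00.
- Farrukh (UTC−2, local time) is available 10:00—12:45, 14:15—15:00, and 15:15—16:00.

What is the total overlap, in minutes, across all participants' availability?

Tomás → UTC: 08:00–11:30, 13:45–18:00.
Farrukh → UTC: 12:00–14:45, 16:15–17:00, 17:15–18:00.
Tomás ∩ Farrukh: 13:45–14:45, 16:15–17:00, 17:15–18:00.
Total common minutes: 60 + 45 + 45 = 150.

150 minutes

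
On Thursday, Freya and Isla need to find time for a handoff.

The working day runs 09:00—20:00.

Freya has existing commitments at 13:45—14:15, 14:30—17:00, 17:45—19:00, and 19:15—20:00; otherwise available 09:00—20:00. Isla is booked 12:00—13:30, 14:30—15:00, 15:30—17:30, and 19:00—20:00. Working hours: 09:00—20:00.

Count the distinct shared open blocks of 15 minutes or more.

4

Freya free within 09:00–20:00: 09:00–13:45, 14:15–14:30, 17:00–17:45, 19:00–19:15.
Isla free within 09:00–20:00: 09:00–12:00, 13:30–14:30, 15:00–15:30, 17:30–19:00.
Freya ∩ Isla: 09:00–12:00, 13:30–13:45, 14:15–14:30, 17:30–17:45.
Windows ≥ 15 min: 09:00–12:00, 13:30–13:45, 14:15–14:30, 17:30–17:45.
That's 4 windows.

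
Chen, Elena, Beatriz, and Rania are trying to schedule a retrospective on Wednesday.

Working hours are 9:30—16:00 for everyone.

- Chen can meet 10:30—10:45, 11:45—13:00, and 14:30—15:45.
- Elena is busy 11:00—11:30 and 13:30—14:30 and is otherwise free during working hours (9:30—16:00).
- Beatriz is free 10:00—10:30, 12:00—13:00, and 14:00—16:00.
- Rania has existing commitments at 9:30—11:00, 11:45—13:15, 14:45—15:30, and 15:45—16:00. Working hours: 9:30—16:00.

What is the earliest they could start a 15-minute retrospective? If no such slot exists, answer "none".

14:30

Elena free within 09:30–16:00: 09:30–11:00, 11:30–13:30, 14:30–16:00.
Rania free within 09:30–16:00: 11:00–11:45, 13:15–14:45, 15:30–15:45.
Chen ∩ Elena: 10:30–10:45, 11:45–13:00, 14:30–15:45.
Chen ∩ Elena ∩ Beatriz: 12:00–13:00, 14:30–15:45.
Chen ∩ Elena ∩ Beatriz ∩ Rania: 14:30–14:45, 15:30–15:45.
Windows ≥ 15 min: 14:30–14:45, 15:30–15:45.
Earliest such window starts at 14:30.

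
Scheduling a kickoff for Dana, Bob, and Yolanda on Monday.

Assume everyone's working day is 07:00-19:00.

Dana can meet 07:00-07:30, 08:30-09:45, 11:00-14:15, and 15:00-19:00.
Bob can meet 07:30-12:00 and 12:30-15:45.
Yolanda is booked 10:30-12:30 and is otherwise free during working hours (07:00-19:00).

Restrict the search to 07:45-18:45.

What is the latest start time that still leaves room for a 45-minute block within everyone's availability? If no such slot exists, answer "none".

Yolanda free within 07:00–19:00: 07:00–10:30, 12:30–19:00.
Dana ∩ Bob: 08:30–09:45, 11:00–12:00, 12:30–14:15, 15:00–15:45.
Dana ∩ Bob ∩ Yolanda: 08:30–09:45, 12:30–14:15, 15:00–15:45.
Restricted to 07:45–18:45: 08:30–09:45, 12:30–14:15, 15:00–15:45.
Windows ≥ 45 min: 08:30–09:45, 12:30–14:15, 15:00–15:45.
Latest start in the last window 15:00–15:45 is 15:45 − 45 min = 15:00.

15:00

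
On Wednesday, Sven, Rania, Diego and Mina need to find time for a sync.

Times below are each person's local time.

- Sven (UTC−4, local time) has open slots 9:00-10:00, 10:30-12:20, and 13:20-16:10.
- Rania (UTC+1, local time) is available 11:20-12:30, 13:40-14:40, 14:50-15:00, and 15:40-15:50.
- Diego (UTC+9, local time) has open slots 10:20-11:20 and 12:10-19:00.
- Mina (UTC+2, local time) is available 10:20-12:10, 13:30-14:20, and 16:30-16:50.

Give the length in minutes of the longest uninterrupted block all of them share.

0 minutes

Sven → UTC: 13:00–14:00, 14:30–16:20, 17:20–20:10.
Rania → UTC: 10:20–11:30, 12:40–13:40, 13:50–14:00, 14:40–14:50.
Diego → UTC: 01:20–02:20, 03:10–10:00.
Mina → UTC: 08:20–10:10, 11:30–12:20, 14:30–14:50.
Sven ∩ Rania: 13:00–13:40, 13:50–14:00, 14:40–14:50.
Sven ∩ Rania ∩ Diego: (none).
Sven ∩ Rania ∩ Diego ∩ Mina: (none).
No common window.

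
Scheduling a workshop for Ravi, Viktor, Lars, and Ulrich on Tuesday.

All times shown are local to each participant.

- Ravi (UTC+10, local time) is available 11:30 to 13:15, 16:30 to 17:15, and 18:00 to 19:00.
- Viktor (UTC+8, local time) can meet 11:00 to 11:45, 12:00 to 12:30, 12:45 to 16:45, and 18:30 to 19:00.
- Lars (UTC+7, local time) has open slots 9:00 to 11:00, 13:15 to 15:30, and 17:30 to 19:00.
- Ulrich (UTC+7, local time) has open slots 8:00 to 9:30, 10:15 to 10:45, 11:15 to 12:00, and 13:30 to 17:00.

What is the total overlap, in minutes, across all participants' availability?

Ravi → UTC: 01:30–03:15, 06:30–07:15, 08:00–09:00.
Viktor → UTC: 03:00–03:45, 04:00–04:30, 04:45–08:45, 10:30–11:00.
Lars → UTC: 02:00–04:00, 06:15–08:30, 10:30–12:00.
Ulrich → UTC: 01:00–02:30, 03:15–03:45, 04:15–05:00, 06:30–10:00.
Ravi ∩ Viktor: 03:00–03:15, 06:30–07:15, 08:00–08:45.
Ravi ∩ Viktor ∩ Lars: 03:00–03:15, 06:30–07:15, 08:00–08:30.
Ravi ∩ Viktor ∩ Lars ∩ Ulrich: 06:30–07:15, 08:00–08:30.
Total common minutes: 45 + 30 = 75.

75 minutes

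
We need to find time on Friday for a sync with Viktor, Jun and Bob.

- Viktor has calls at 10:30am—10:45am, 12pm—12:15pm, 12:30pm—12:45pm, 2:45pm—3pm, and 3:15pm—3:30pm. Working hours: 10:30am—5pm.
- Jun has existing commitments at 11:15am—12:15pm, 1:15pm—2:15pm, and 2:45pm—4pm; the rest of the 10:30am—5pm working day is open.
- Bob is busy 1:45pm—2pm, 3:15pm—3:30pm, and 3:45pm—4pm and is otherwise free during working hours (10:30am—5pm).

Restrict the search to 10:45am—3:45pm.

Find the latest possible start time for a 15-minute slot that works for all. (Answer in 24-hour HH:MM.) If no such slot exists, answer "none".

14:30

Viktor free within 10:30–17:00: 10:45–12:00, 12:15–12:30, 12:45–14:45, 15:00–15:15, 15:30–17:00.
Jun free within 10:30–17:00: 10:30–11:15, 12:15–13:15, 14:15–14:45, 16:00–17:00.
Bob free within 10:30–17:00: 10:30–13:45, 14:00–15:15, 15:30–15:45, 16:00–17:00.
Viktor ∩ Jun: 10:45–11:15, 12:15–12:30, 12:45–13:15, 14:15–14:45, 16:00–17:00.
Viktor ∩ Jun ∩ Bob: 10:45–11:15, 12:15–12:30, 12:45–13:15, 14:15–14:45, 16:00–17:00.
Restricted to 10:45–15:45: 10:45–11:15, 12:15–12:30, 12:45–13:15, 14:15–14:45.
Windows ≥ 15 min: 10:45–11:15, 12:15–12:30, 12:45–13:15, 14:15–14:45.
Latest start in the last window 14:15–14:45 is 14:45 − 15 min = 14:30.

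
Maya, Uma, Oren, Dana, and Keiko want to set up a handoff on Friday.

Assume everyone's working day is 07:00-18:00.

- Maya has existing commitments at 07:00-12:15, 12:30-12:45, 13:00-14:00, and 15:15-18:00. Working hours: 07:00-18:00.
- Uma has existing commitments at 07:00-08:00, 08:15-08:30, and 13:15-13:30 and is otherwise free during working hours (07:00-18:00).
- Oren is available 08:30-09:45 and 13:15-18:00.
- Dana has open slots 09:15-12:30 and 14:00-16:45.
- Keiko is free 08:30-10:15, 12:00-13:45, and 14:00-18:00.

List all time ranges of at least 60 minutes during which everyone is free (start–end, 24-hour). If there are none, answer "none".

14:00–15:15

Maya free within 07:00–18:00: 12:15–12:30, 12:45–13:00, 14:00–15:15.
Uma free within 07:00–18:00: 08:00–08:15, 08:30–13:15, 13:30–18:00.
Maya ∩ Uma: 12:15–12:30, 12:45–13:00, 14:00–15:15.
Maya ∩ Uma ∩ Oren: 14:00–15:15.
Maya ∩ Uma ∩ Oren ∩ Dana: 14:00–15:15.
Maya ∩ Uma ∩ Oren ∩ Dana ∩ Keiko: 14:00–15:15.
Windows ≥ 60 min: 14:00–15:15.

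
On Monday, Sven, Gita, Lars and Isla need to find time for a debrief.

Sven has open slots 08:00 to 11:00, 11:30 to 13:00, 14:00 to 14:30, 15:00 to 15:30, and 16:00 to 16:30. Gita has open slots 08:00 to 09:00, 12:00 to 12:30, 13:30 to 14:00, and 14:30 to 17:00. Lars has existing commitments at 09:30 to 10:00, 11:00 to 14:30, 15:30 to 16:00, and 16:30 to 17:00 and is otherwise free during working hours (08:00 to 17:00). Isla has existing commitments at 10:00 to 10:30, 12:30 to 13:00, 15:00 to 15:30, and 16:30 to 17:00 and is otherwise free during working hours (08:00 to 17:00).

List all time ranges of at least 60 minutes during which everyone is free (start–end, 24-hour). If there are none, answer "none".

Lars free within 08:00–17:00: 08:00–09:30, 10:00–11:00, 14:30–15:30, 16:00–16:30.
Isla free within 08:00–17:00: 08:00–10:00, 10:30–12:30, 13:00–15:00, 15:30–16:30.
Sven ∩ Gita: 08:00–09:00, 12:00–12:30, 15:00–15:30, 16:00–16:30.
Sven ∩ Gita ∩ Lars: 08:00–09:00, 15:00–15:30, 16:00–16:30.
Sven ∩ Gita ∩ Lars ∩ Isla: 08:00–09:00, 16:00–16:30.
Windows ≥ 60 min: 08:00–09:00.

08:00–09:00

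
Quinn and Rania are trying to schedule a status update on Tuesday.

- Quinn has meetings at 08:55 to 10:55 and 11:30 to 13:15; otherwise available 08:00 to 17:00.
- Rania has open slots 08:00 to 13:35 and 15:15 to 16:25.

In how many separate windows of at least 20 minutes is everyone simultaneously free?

4

Quinn free within 08:00–17:00: 08:00–08:55, 10:55–11:30, 13:15–17:00.
Quinn ∩ Rania: 08:00–08:55, 10:55–11:30, 13:15–13:35, 15:15–16:25.
Windows ≥ 20 min: 08:00–08:55, 10:55–11:30, 13:15–13:35, 15:15–16:25.
That's 4 windows.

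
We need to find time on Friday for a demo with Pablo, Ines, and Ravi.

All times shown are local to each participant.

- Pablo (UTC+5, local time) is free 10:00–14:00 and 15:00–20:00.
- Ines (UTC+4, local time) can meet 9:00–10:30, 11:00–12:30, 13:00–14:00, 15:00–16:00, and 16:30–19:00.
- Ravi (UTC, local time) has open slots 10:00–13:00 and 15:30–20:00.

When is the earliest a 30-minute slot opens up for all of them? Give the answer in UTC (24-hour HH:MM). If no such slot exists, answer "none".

Pablo → UTC: 05:00–09:00, 10:00–15:00.
Ines → UTC: 05:00–06:30, 07:00–08:30, 09:00–10:00, 11:00–12:00, 12:30–15:00.
Ravi → UTC: 10:00–13:00, 15:30–20:00.
Pablo ∩ Ines: 05:00–06:30, 07:00–08:30, 11:00–12:00, 12:30–15:00.
Pablo ∩ Ines ∩ Ravi: 11:00–12:00, 12:30–13:00.
Windows ≥ 30 min: 11:00–12:00, 12:30–13:00.
Earliest such window starts at 11:00.

11:00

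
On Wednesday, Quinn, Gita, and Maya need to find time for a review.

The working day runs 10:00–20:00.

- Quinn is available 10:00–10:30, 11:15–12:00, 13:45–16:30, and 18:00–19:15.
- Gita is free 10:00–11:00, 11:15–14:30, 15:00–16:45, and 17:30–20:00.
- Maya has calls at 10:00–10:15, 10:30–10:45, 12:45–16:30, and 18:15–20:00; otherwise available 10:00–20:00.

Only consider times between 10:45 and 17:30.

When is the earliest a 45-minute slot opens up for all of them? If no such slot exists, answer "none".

11:15

Maya free within 10:00–20:00: 10:15–10:30, 10:45–12:45, 16:30–18:15.
Quinn ∩ Gita: 10:00–10:30, 11:15–12:00, 13:45–14:30, 15:00–16:30, 18:00–19:15.
Quinn ∩ Gita ∩ Maya: 10:15–10:30, 11:15–12:00, 18:00–18:15.
Restricted to 10:45–17:30: 11:15–12:00.
Windows ≥ 45 min: 11:15–12:00.
Earliest such window starts at 11:15.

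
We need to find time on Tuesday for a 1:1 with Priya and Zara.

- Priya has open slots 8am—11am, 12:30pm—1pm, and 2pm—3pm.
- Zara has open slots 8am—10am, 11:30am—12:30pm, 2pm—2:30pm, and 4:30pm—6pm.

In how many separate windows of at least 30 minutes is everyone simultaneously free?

Priya ∩ Zara: 08:00–10:00, 14:00–14:30.
Windows ≥ 30 min: 08:00–10:00, 14:00–14:30.
That's 2 windows.

2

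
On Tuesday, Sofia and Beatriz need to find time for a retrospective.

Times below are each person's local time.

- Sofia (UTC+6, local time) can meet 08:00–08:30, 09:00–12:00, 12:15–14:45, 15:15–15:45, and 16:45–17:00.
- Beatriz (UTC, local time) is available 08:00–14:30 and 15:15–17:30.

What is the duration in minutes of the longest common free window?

45 minutes

Sofia → UTC: 02:00–02:30, 03:00–06:00, 06:15–08:45, 09:15–09:45, 10:45–11:00.
Beatriz → UTC: 08:00–14:30, 15:15–17:30.
Sofia ∩ Beatriz: 08:00–08:45, 09:15–09:45, 10:45–11:00.
Common window lengths: 45, 30, 15 min; longest is 45.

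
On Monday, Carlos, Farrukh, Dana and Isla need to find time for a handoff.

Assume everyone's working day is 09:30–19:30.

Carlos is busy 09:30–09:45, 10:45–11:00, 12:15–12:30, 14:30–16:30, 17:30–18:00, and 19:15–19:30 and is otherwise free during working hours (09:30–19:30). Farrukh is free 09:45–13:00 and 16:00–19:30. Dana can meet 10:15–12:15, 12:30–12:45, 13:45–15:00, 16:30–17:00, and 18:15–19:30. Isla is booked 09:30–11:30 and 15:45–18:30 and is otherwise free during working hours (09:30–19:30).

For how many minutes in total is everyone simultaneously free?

Carlos free within 09:30–19:30: 09:45–10:45, 11:00–12:15, 12:30–14:30, 16:30–17:30, 18:00–19:15.
Isla free within 09:30–19:30: 11:30–15:45, 18:30–19:30.
Carlos ∩ Farrukh: 09:45–10:45, 11:00–12:15, 12:30–13:00, 16:30–17:30, 18:00–19:15.
Carlos ∩ Farrukh ∩ Dana: 10:15–10:45, 11:00–12:15, 12:30–12:45, 16:30–17:00, 18:15–19:15.
Carlos ∩ Farrukh ∩ Dana ∩ Isla: 11:30–12:15, 12:30–12:45, 18:30–19:15.
Total common minutes: 45 + 15 + 45 = 105.

105 minutes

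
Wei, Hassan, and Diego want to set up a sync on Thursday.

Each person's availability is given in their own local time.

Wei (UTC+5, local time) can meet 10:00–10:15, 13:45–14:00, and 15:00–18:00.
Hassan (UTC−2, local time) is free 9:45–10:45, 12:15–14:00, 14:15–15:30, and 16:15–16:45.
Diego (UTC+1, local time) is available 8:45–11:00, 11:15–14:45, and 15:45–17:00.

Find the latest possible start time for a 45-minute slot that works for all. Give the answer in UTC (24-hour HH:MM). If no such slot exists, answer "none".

Wei → UTC: 05:00–05:15, 08:45–09:00, 10:00–13:00.
Hassan → UTC: 11:45–12:45, 14:15–16:00, 16:15–17:30, 18:15–18:45.
Diego → UTC: 07:45–10:00, 10:15–13:45, 14:45–16:00.
Wei ∩ Hassan: 11:45–12:45.
Wei ∩ Hassan ∩ Diego: 11:45–12:45.
Windows ≥ 45 min: 11:45–12:45.
Latest start in the last window 11:45–12:45 is 12:45 − 45 min = 12:00.

12:00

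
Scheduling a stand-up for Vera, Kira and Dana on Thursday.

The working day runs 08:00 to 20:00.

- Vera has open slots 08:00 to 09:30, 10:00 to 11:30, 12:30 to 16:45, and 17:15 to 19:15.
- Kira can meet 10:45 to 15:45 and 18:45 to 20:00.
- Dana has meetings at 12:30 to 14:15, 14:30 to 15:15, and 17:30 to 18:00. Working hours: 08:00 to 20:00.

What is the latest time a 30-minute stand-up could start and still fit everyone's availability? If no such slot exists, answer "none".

18:45

Dana free within 08:00–20:00: 08:00–12:30, 14:15–14:30, 15:15–17:30, 18:00–20:00.
Vera ∩ Kira: 10:45–11:30, 12:30–15:45, 18:45–19:15.
Vera ∩ Kira ∩ Dana: 10:45–11:30, 14:15–14:30, 15:15–15:45, 18:45–19:15.
Windows ≥ 30 min: 10:45–11:30, 15:15–15:45, 18:45–19:15.
Latest start in the last window 18:45–19:15 is 19:15 − 30 min = 18:45.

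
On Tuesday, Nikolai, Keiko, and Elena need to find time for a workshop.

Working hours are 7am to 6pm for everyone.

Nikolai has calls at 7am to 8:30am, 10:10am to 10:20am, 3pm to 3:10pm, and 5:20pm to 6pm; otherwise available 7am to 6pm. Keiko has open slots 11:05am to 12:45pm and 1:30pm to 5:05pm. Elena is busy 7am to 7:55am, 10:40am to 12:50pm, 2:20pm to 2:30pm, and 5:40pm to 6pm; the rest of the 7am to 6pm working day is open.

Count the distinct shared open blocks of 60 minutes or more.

Nikolai free within 07:00–18:00: 08:30–10:10, 10:20–15:00, 15:10–17:20.
Elena free within 07:00–18:00: 07:55–10:40, 12:50–14:20, 14:30–17:40.
Nikolai ∩ Keiko: 11:05–12:45, 13:30–15:00, 15:10–17:05.
Nikolai ∩ Keiko ∩ Elena: 13:30–14:20, 14:30–15:00, 15:10–17:05.
Windows ≥ 60 min: 15:10–17:05.
That's 1 window.

1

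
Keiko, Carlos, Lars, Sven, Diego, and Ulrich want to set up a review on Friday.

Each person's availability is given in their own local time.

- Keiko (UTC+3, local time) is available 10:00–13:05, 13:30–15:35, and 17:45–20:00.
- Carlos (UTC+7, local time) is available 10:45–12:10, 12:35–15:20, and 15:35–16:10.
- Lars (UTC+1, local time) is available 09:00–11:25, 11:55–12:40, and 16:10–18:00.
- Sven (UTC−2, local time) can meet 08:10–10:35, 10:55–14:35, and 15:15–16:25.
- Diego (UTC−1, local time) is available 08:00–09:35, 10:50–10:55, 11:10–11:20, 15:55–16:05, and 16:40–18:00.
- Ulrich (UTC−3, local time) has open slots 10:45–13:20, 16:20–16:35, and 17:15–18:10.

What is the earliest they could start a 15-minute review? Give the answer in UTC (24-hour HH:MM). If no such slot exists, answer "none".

none

Keiko → UTC: 07:00–10:05, 10:30–12:35, 14:45–17:00.
Carlos → UTC: 03:45–05:10, 05:35–08:20, 08:35–09:10.
Lars → UTC: 08:00–10:25, 10:55–11:40, 15:10–17:00.
Sven → UTC: 10:10–12:35, 12:55–16:35, 17:15–18:25.
Diego → UTC: 09:00–10:35, 11:50–11:55, 12:10–12:20, 16:55–17:05, 17:40–19:00.
Ulrich → UTC: 13:45–16:20, 19:20–19:35, 20:15–21:10.
Keiko ∩ Carlos: 07:00–08:20, 08:35–09:10.
Keiko ∩ Carlos ∩ Lars: 08:00–08:20, 08:35–09:10.
Keiko ∩ Carlos ∩ Lars ∩ Sven: (none).
Keiko ∩ Carlos ∩ Lars ∩ Sven ∩ Diego: (none).
Keiko ∩ Carlos ∩ Lars ∩ Sven ∩ Diego ∩ Ulrich: (none).
Windows ≥ 15 min: (none).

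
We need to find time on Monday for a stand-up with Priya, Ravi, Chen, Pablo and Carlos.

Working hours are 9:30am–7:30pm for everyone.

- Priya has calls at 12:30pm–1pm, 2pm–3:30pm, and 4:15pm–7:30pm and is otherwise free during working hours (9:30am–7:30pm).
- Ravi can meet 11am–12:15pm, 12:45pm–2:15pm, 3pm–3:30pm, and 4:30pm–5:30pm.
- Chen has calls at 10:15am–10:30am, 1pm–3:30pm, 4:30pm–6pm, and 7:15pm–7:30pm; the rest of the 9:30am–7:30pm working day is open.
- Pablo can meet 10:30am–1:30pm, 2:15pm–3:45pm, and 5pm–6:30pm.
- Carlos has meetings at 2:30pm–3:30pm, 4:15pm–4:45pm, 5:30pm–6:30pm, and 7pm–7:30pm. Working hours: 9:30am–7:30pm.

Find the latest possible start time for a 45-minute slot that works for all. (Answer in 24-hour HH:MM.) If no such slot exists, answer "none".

Priya free within 09:30–19:30: 09:30–12:30, 13:00–14:00, 15:30–16:15.
Chen free within 09:30–19:30: 09:30–10:15, 10:30–13:00, 15:30–16:30, 18:00–19:15.
Carlos free within 09:30–19:30: 09:30–14:30, 15:30–16:15, 16:45–17:30, 18:30–19:00.
Priya ∩ Ravi: 11:00–12:15, 13:00–14:00.
Priya ∩ Ravi ∩ Chen: 11:00–12:15.
Priya ∩ Ravi ∩ Chen ∩ Pablo: 11:00–12:15.
Priya ∩ Ravi ∩ Chen ∩ Pablo ∩ Carlos: 11:00–12:15.
Windows ≥ 45 min: 11:00–12:15.
Latest start in the last window 11:00–12:15 is 12:15 − 45 min = 11:30.

11:30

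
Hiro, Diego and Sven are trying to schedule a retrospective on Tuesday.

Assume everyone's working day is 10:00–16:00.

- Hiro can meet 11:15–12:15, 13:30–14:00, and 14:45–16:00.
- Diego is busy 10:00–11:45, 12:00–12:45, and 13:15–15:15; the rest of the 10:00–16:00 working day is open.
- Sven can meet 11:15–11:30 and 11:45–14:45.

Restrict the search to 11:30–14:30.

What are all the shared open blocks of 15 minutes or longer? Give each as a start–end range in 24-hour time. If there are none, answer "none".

11:45–12:00

Diego free within 10:00–16:00: 11:45–12:00, 12:45–13:15, 15:15–16:00.
Hiro ∩ Diego: 11:45–12:00, 15:15–16:00.
Hiro ∩ Diego ∩ Sven: 11:45–12:00.
Restricted to 11:30–14:30: 11:45–12:00.
Windows ≥ 15 min: 11:45–12:00.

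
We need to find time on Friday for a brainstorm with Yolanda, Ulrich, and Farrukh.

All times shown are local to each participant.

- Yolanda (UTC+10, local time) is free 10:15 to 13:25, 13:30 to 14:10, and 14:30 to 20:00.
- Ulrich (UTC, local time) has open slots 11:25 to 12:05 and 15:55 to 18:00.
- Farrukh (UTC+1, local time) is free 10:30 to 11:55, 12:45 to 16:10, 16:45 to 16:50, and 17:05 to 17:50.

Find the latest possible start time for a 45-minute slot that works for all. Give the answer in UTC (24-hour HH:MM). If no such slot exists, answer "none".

none

Yolanda → UTC: 00:15–03:25, 03:30–04:10, 04:30–10:00.
Ulrich → UTC: 11:25–12:05, 15:55–18:00.
Farrukh → UTC: 09:30–10:55, 11:45–15:10, 15:45–15:50, 16:05–16:50.
Yolanda ∩ Ulrich: (none).
Yolanda ∩ Ulrich ∩ Farrukh: (none).
Windows ≥ 45 min: (none).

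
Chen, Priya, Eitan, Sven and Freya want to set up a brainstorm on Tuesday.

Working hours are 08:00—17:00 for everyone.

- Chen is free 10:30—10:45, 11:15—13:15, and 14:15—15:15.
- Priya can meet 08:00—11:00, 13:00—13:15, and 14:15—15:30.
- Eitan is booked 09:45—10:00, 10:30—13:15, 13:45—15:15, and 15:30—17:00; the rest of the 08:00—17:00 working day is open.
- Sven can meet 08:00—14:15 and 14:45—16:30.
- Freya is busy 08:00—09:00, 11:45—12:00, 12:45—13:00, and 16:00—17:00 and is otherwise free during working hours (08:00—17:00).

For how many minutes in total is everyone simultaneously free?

0 minutes

Eitan free within 08:00–17:00: 08:00–09:45, 10:00–10:30, 13:15–13:45, 15:15–15:30.
Freya free within 08:00–17:00: 09:00–11:45, 12:00–12:45, 13:00–16:00.
Chen ∩ Priya: 10:30–10:45, 13:00–13:15, 14:15–15:15.
Chen ∩ Priya ∩ Eitan: (none).
Chen ∩ Priya ∩ Eitan ∩ Sven: (none).
Chen ∩ Priya ∩ Eitan ∩ Sven ∩ Freya: (none).
Total common minutes: 0.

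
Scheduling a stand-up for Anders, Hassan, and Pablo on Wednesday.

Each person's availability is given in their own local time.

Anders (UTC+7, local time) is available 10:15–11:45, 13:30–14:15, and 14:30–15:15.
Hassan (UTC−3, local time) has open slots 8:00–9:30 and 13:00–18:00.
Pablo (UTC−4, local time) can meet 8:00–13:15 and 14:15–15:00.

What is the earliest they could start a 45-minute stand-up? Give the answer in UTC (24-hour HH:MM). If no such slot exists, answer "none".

Anders → UTC: 03:15–04:45, 06:30–07:15, 07:30–08:15.
Hassan → UTC: 11:00–12:30, 16:00–21:00.
Pablo → UTC: 12:00–17:15, 18:15–19:00.
Anders ∩ Hassan: (none).
Anders ∩ Hassan ∩ Pablo: (none).
Windows ≥ 45 min: (none).

none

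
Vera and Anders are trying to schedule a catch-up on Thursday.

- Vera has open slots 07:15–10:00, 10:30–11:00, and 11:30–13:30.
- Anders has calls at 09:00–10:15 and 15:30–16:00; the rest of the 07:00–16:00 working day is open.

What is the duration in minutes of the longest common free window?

Anders free within 07:00–16:00: 07:00–09:00, 10:15–15:30.
Vera ∩ Anders: 07:15–09:00, 10:30–11:00, 11:30–13:30.
Common window lengths: 105, 30, 120 min; longest is 120.

120 minutes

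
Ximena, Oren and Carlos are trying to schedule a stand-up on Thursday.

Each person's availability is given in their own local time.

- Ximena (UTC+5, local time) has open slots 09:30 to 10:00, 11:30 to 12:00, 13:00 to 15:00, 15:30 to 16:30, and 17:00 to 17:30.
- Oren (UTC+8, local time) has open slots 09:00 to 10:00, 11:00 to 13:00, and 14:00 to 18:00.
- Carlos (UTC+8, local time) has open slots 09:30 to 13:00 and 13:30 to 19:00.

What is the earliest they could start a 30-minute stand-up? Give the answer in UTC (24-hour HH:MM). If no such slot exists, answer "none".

Ximena → UTC: 04:30–05:00, 06:30–07:00, 08:00–10:00, 10:30–11:30, 12:00–12:30.
Oren → UTC: 01:00–02:00, 03:00–05:00, 06:00–10:00.
Carlos → UTC: 01:30–05:00, 05:30–11:00.
Ximena ∩ Oren: 04:30–05:00, 06:30–07:00, 08:00–10:00.
Ximena ∩ Oren ∩ Carlos: 04:30–05:00, 06:30–07:00, 08:00–10:00.
Windows ≥ 30 min: 04:30–05:00, 06:30–07:00, 08:00–10:00.
Earliest such window starts at 04:30.

04:30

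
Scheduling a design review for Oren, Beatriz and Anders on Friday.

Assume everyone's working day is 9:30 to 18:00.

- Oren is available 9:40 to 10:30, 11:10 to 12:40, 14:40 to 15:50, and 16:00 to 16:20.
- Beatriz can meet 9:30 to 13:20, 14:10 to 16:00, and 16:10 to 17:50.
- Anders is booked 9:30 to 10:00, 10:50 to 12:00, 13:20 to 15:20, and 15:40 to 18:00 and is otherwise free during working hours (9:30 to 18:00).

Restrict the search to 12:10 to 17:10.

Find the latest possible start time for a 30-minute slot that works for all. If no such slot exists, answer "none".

Anders free within 09:30–18:00: 10:00–10:50, 12:00–13:20, 15:20–15:40.
Oren ∩ Beatriz: 09:40–10:30, 11:10–12:40, 14:40–15:50, 16:10–16:20.
Oren ∩ Beatriz ∩ Anders: 10:00–10:30, 12:00–12:40, 15:20–15:40.
Restricted to 12:10–17:10: 12:10–12:40, 15:20–15:40.
Windows ≥ 30 min: 12:10–12:40.
Latest start in the last window 12:10–12:40 is 12:40 − 30 min = 12:10.

12:10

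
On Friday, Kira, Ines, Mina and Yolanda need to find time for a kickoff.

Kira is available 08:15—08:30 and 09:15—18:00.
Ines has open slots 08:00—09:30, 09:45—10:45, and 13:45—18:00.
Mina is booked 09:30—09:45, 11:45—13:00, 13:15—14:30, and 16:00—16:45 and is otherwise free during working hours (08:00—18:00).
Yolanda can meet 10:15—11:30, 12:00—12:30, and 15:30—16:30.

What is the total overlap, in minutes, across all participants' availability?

60 minutes

Mina free within 08:00–18:00: 08:00–09:30, 09:45–11:45, 13:00–13:15, 14:30–16:00, 16:45–18:00.
Kira ∩ Ines: 08:15–08:30, 09:15–09:30, 09:45–10:45, 13:45–18:00.
Kira ∩ Ines ∩ Mina: 08:15–08:30, 09:15–09:30, 09:45–10:45, 14:30–16:00, 16:45–18:00.
Kira ∩ Ines ∩ Mina ∩ Yolanda: 10:15–10:45, 15:30–16:00.
Total common minutes: 30 + 30 = 60.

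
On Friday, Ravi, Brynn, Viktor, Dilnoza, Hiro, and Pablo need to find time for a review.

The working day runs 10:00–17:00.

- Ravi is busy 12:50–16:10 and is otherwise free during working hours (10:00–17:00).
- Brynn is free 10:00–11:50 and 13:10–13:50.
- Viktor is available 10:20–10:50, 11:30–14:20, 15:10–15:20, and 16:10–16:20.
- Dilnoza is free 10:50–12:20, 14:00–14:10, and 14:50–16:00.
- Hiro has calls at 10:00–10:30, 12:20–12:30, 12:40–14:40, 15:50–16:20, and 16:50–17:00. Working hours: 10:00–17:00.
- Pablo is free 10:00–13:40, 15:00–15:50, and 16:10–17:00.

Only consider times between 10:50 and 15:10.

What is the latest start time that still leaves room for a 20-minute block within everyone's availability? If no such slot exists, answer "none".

11:30

Ravi free within 10:00–17:00: 10:00–12:50, 16:10–17:00.
Hiro free within 10:00–17:00: 10:30–12:20, 12:30–12:40, 14:40–15:50, 16:20–16:50.
Ravi ∩ Brynn: 10:00–11:50.
Ravi ∩ Brynn ∩ Viktor: 10:20–10:50, 11:30–11:50.
Ravi ∩ Brynn ∩ Viktor ∩ Dilnoza: 11:30–11:50.
Ravi ∩ Brynn ∩ Viktor ∩ Dilnoza ∩ Hiro: 11:30–11:50.
Ravi ∩ Brynn ∩ Viktor ∩ Dilnoza ∩ Hiro ∩ Pablo: 11:30–11:50.
Restricted to 10:50–15:10: 11:30–11:50.
Windows ≥ 20 min: 11:30–11:50.
Latest start in the last window 11:30–11:50 is 11:50 − 20 min = 11:30.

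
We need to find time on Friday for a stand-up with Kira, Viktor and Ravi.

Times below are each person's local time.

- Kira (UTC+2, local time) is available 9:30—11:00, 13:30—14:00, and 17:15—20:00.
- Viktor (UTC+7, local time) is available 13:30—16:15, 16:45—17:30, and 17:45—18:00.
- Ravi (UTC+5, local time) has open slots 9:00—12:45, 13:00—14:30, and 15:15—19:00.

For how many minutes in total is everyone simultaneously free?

75 minutes

Kira → UTC: 07:30–09:00, 11:30–12:00, 15:15–18:00.
Viktor → UTC: 06:30–09:15, 09:45–10:30, 10:45–11:00.
Ravi → UTC: 04:00–07:45, 08:00–09:30, 10:15–14:00.
Kira ∩ Viktor: 07:30–09:00.
Kira ∩ Viktor ∩ Ravi: 07:30–07:45, 08:00–09:00.
Total common minutes: 15 + 60 = 75.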